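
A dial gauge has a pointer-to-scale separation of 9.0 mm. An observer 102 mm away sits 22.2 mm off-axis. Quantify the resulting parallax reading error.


error = h * offset / d
= 9.0 * 22.2 / 102
= 1.9588

1.9588


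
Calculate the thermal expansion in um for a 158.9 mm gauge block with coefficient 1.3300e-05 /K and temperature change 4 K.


dL = L * alpha * dT
= 158.9 * 1.3300e-05 * 4
= 0.0084535 mm
dL_um = 0.0084535 * 1000 = 8.4535 um

8.4535


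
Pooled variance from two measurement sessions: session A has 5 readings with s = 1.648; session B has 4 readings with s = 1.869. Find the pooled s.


s_p = sqrt(((n1-1)*s1^2 + (n2-1)*s2^2) / (n1+n2-2))
numerator = (5-1)*1.648^2 + (4-1)*1.869^2 = 10.863616 + 10.479483 = 21.343099
denominator = 5 + 4 - 2 = 7
s_p^2 = 21.343099 / 7 = 3.0490141
s_p = sqrt(3.0490141) = 1.7461

1.7461


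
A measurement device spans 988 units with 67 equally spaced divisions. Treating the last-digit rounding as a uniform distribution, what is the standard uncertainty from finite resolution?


resolution = range / divisions
resolution = 988 / 67 = 14.746269
u_res = resolution / (2*sqrt(3))
u_res = 14.746269 / 3.4641016
u_res = 4.2569

4.2569


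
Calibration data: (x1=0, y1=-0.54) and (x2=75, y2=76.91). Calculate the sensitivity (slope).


slope = (y2 - y1) / (x2 - x1)
= (76.91 - -0.54) / (75 - 0)
= 77.4500 / 75
= 1.0327

1.0327


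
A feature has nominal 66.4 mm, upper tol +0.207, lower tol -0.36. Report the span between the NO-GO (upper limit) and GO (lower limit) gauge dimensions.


GO = nominal - lower_tol (smallest hole = maximum material condition)
GO = 66.4 - 0.36 = 66.04
NO-GO = nominal + upper_tol (largest hole = least material condition)
NO-GO = 66.4 + 0.207 = 66.607
spread = NO-GO - GO = 66.607 - 66.04 = 0.5670

0.5670


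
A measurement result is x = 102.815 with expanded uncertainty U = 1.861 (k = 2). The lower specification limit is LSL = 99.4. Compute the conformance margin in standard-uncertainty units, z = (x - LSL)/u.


u = U / k = 1.861 / 2 = 0.9305
margin = |LSL - x| = |99.4 - 102.815| = 3.415
z = margin / u = 3.415 / 0.9305
z = 3.6701

3.6701


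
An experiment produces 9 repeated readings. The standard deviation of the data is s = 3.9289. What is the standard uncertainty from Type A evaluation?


u_A = s / sqrt(n)
u_A = 3.9289 / sqrt(9)
u_A = 3.9289 / 3
u_A = 1.3096

1.3096


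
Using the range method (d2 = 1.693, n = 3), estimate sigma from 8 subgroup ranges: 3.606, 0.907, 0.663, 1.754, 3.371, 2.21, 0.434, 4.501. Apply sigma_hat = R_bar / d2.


R_bar = (3.606 + 0.907 + 0.663 + 1.754 + 3.371 + 2.21 + 0.434 + 4.501) / 8
R_bar = 17.446 / 8 = 2.18075
sigma_hat = R_bar / d2 = 2.18075 / 1.693 = 1.2881

1.2881


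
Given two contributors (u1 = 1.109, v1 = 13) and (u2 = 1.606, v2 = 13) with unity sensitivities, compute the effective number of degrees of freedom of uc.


uc = sqrt(u1^2 + u2^2) = sqrt(1.109^2 + 1.606^2) = 1.9516959
v_eff = uc^4 / (u1^4/v1 + u2^4/v2)
= 1.9516959^4 / (1.109^4/13 + 1.606^4/13)
= 14.509371 / 0.62808197
v_eff = 23.1011

23.1011


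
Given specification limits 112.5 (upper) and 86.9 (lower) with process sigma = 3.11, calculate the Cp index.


Cp = (USL - LSL) / (6 * sigma)
= (112.5 - 86.9) / (6 * 3.11)
= 25.6000 / 18.6600
= 1.3719

1.3719


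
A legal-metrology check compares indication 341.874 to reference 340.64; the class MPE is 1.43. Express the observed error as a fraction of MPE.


e = indication - reference = 341.874 - 340.64 = 1.2340
|e| = 1.2340
ratio = |e| / MPE = 1.2340 / 1.43
ratio = 0.8629

0.8629


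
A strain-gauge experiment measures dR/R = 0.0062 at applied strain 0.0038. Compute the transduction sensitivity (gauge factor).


GF = (dR/R) / epsilon
= 0.0062 / 0.0038
= 1.6316

1.6316


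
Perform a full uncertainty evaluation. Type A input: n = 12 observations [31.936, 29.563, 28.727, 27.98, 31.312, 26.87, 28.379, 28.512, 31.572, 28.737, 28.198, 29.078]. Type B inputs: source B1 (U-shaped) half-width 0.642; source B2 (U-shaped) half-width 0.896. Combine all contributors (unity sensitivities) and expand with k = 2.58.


mean = (31.936 + 29.563 + 28.727 + 27.98 + 31.312 + 26.87 + 28.379 + 28.512 + 31.572 + 28.737 + 28.198 + 29.078) / 12 = 29.23866667
s = sqrt(sum((x - mean)^2)/(n-1)) = 1.5727256
u_A = s / sqrt(n) = 1.5727256 / sqrt(12) = 0.45400677
u_B1 = 0.642 / sqrt(2) = 0.45396255
u_B2 = 0.896 / sqrt(2) = 0.63356768
uc = sqrt(0.45400677^2 + 0.45396255^2 + 0.63356768^2) = 0.90200452
U = k * uc = 2.58 * 0.90200452
U = 2.3272

2.3272


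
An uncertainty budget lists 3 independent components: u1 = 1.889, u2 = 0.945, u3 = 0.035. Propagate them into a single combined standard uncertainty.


uc = sqrt(1.889^2 + 0.945^2 + 0.035^2)
uc = sqrt(4.462571)
uc = 2.1125

2.1125


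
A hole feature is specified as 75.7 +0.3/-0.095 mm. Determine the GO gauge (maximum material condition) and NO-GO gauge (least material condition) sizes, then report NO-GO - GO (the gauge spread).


GO = nominal - lower_tol (smallest hole = maximum material condition)
GO = 75.7 - 0.095 = 75.605
NO-GO = nominal + upper_tol (largest hole = least material condition)
NO-GO = 75.7 + 0.3 = 76.0
spread = NO-GO - GO = 76.0 - 75.605 = 0.3950

0.3950


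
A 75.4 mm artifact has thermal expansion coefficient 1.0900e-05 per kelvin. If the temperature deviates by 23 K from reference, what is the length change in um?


dL = L * alpha * dT
= 75.4 * 1.0900e-05 * 23
= 0.0189028 mm
dL_um = 0.0189028 * 1000 = 18.9028 um

18.9028


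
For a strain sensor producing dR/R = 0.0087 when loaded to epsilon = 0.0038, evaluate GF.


GF = (dR/R) / epsilon
= 0.0087 / 0.0038
= 2.2895

2.2895


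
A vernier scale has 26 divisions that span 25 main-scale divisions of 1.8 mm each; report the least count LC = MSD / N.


LC = MSD / n_div
= 1.8 / 26
= 0.0692

0.0692


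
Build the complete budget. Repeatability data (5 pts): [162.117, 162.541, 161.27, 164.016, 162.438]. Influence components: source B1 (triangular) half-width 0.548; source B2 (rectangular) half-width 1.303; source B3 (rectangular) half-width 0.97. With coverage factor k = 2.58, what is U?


mean = (162.117 + 162.541 + 161.27 + 164.016 + 162.438) / 5 = 162.4764
s = sqrt(sum((x - mean)^2)/(n-1)) = 0.99506095
u_A = s / sqrt(n) = 0.99506095 / sqrt(5) = 0.44500479
u_B1 = 0.548 / sqrt(6) = 0.22372006
u_B2 = 1.303 / sqrt(3) = 0.7522874
u_B3 = 0.97 / sqrt(3) = 0.56002976
uc = sqrt(0.44500479^2 + 0.22372006^2 + 0.7522874^2 + 0.56002976^2) = 1.0619085
U = k * uc = 2.58 * 1.0619085
U = 2.7397

2.7397


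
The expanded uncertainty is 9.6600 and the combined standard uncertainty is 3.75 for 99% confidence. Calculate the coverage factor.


k = U / uc
k = 9.6600 / 3.75
k = 2.576

2.576


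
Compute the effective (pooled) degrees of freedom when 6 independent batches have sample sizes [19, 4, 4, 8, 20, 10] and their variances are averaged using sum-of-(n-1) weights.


nu = sum_i (n_i - 1)
nu = ((19 - 1) + (4 - 1) + (4 - 1) + (8 - 1) + (20 - 1) + (10 - 1))
nu = 18 + 3 + 3 + 7 + 19 + 9
nu = 59

59


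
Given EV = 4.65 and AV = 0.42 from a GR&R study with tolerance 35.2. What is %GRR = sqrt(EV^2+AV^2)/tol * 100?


GRR = sqrt(EV^2 + AV^2) = sqrt(4.65^2 + 0.42^2) = 4.6689292
%GRR = GRR / tol * 100 = 4.6689292 / 35.2 * 100
%GRR = 13.2640

13.2640


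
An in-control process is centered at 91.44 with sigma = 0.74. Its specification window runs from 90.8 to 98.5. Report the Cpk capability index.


Cpu = (USL - mean) / (3*sigma) = (98.5 - 91.44) / (3*0.74) = 3.1802
Cpl = (mean - LSL) / (3*sigma) = (91.44 - 90.8) / (3*0.74) = 0.2883
Cpk = min(Cpu, Cpl) = 0.2883

0.2883


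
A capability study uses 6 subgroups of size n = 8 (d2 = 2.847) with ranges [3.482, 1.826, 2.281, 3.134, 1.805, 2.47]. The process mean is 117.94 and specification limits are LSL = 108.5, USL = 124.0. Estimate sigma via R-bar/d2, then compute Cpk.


R_bar = (3.482 + 1.826 + 2.281 + 3.134 + 1.805 + 2.47) / 6 = 2.4996667
sigma = R_bar / d2 = 2.4996667 / 2.847 = 0.87800025
Cp = (USL - LSL)/(6*sigma) = (124.0 - 108.5)/(6*0.87800025) = 2.9423
Cpu = (124.0 - 117.94)/(3*0.87800025) = 2.3007
Cpl = (117.94 - 108.5)/(3*0.87800025) = 3.5839
Cpk = min(Cpu, Cpl) = 2.3007

2.3007


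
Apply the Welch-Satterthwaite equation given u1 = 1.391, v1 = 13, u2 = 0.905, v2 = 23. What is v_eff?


uc = sqrt(u1^2 + u2^2) = sqrt(1.391^2 + 0.905^2) = 1.6594897
v_eff = uc^4 / (u1^4/v1 + u2^4/v2)
= 1.6594897^4 / (1.391^4/13 + 0.905^4/23)
= 7.5839986 / 0.31714719
v_eff = 23.9132

23.9132


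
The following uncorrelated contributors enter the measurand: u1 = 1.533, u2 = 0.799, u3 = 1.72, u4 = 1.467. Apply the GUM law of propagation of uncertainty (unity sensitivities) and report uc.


uc = sqrt(1.533^2 + 0.799^2 + 1.72^2 + 1.467^2)
uc = sqrt(8.098979)
uc = 2.8459

2.8459


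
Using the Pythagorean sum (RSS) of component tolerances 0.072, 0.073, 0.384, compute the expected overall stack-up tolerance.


RSS = sqrt(0.072^2 + 0.073^2 + 0.384^2)
= sqrt(0.157969)
= 0.3975

0.3975


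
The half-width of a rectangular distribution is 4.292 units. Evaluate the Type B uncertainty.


u_B = half_width / sqrt(3)
u_B = 4.292 / 1.7320508
u_B = 2.4780

2.4780


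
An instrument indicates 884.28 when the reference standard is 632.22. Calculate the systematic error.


Systematic error = measured - true
= 884.28 - 632.22
= 252.0600

252.0600


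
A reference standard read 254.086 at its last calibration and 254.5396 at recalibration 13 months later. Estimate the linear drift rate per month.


rate = (v2 - v1) / months
= (254.5396 - 254.086) / 13
= 0.4536 / 13
= 0.0349

0.0349


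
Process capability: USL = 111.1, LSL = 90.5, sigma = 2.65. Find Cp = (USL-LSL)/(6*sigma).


Cp = (USL - LSL) / (6 * sigma)
= (111.1 - 90.5) / (6 * 2.65)
= 20.6000 / 15.9000
= 1.2956

1.2956


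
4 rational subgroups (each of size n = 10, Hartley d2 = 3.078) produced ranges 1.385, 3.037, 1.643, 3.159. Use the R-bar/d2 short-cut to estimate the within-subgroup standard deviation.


R_bar = (1.385 + 3.037 + 1.643 + 3.159) / 4
R_bar = 9.224 / 4 = 2.306
sigma_hat = R_bar / d2 = 2.306 / 3.078 = 0.7492

0.7492


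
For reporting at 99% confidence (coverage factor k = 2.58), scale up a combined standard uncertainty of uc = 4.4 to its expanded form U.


U = k * uc
U = 2.58 * 4.4
U = 11.3520

11.3520


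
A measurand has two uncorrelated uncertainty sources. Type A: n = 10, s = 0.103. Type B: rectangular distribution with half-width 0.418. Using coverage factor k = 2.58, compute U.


u_A = s / sqrt(n) = 0.103 / sqrt(10) = 0.03257146
u_B = half_width / sqrt(3) = 0.418 / sqrt(3) = 0.24133241
uc = sqrt(u_A^2 + u_B^2) = sqrt(0.03257146^2 + 0.24133241^2) = 0.2435205
U = k * uc = 2.58 * 0.2435205
U = 0.6283

0.6283


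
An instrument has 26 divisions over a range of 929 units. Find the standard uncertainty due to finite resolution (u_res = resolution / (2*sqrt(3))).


resolution = range / divisions
resolution = 929 / 26 = 35.730769
u_res = resolution / (2*sqrt(3))
u_res = 35.730769 / 3.4641016
u_res = 10.3146

10.3146


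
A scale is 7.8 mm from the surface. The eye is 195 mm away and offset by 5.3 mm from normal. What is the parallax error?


error = h * offset / d
= 7.8 * 5.3 / 195
= 0.2120

0.2120


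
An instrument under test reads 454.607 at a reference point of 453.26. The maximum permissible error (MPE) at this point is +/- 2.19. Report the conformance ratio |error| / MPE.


e = indication - reference = 454.607 - 453.26 = 1.3470
|e| = 1.3470
ratio = |e| / MPE = 1.3470 / 2.19
ratio = 0.6151

0.6151


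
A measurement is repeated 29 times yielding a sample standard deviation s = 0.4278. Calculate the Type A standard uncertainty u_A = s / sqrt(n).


u_A = s / sqrt(n)
u_A = 0.4278 / sqrt(29)
u_A = 0.4278 / 5.3851648
u_A = 0.0794

0.0794


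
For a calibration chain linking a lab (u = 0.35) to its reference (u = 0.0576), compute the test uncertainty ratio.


TUR = u_lab / u_ref
= 0.35 / 0.0576
= 6.0764

6.0764


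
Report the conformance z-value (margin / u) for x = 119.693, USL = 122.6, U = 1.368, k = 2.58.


u = U / k = 1.368 / 2.58 = 0.53023256
margin = |USL - x| = |122.6 - 119.693| = 2.907
z = margin / u = 2.907 / 0.53023256
z = 5.4825

5.4825


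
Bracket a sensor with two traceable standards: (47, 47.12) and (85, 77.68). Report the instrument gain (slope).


slope = (y2 - y1) / (x2 - x1)
= (77.68 - 47.12) / (85 - 47)
= 30.5600 / 38
= 0.8042

0.8042


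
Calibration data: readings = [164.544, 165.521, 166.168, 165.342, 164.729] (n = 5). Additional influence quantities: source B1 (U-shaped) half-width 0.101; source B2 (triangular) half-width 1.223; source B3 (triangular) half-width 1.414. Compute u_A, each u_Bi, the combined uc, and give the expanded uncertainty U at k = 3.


mean = (164.544 + 165.521 + 166.168 + 165.342 + 164.729) / 5 = 165.2608
s = sqrt(sum((x - mean)^2)/(n-1)) = 0.65075395
u_A = s / sqrt(n) = 0.65075395 / sqrt(5) = 0.29102601
u_B1 = 0.101 / sqrt(2) = 0.071417785
u_B2 = 1.223 / sqrt(6) = 0.49928766
u_B3 = 1.414 / sqrt(6) = 0.57726308
uc = sqrt(0.29102601^2 + 0.071417785^2 + 0.49928766^2 + 0.57726308^2) = 0.81994967
U = k * uc = 3 * 0.81994967
U = 2.4598

2.4598


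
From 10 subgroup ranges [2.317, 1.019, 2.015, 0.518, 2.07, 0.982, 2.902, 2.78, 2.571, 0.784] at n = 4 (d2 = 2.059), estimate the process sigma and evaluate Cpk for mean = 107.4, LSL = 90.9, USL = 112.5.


R_bar = (2.317 + 1.019 + 2.015 + 0.518 + 2.07 + 0.982 + 2.902 + 2.78 + 2.571 + 0.784) / 10 = 1.7958
sigma = R_bar / d2 = 1.7958 / 2.059 = 0.87217096
Cp = (USL - LSL)/(6*sigma) = (112.5 - 90.9)/(6*0.87217096) = 4.1276
Cpu = (112.5 - 107.4)/(3*0.87217096) = 1.9492
Cpl = (107.4 - 90.9)/(3*0.87217096) = 6.3061
Cpk = min(Cpu, Cpl) = 1.9492

1.9492


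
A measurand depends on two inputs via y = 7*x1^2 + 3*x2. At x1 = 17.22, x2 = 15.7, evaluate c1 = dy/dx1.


y = 7*x1^2 + 3*x2
dy/dx1 = 2*7*x1
Evaluate at x1 = 17.22: c1 = 14 * 17.22
c1 = 241.0800

241.0800


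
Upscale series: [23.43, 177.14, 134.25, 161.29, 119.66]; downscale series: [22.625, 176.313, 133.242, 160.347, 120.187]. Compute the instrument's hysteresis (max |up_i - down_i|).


|23.43 - 22.625| = 0.8050
|177.14 - 176.313| = 0.8270
|134.25 - 133.242| = 1.0080
|161.29 - 160.347| = 0.9430
|119.66 - 120.187| = 0.5270
hysteresis = max(diffs) = 1.0080

1.0080


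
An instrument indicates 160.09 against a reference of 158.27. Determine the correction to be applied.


Correction = standard - reading
= 158.27 - 160.09
= -1.8200

-1.8200


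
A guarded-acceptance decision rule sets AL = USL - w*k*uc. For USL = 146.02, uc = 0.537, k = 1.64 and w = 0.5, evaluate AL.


U = k * uc = 1.64 * 0.537 = 0.88068
guard band g = w * U = 0.5 * 0.88068 = 0.44034
AL = USL - g = 146.02 - 0.44034
AL = 145.5797

145.5797


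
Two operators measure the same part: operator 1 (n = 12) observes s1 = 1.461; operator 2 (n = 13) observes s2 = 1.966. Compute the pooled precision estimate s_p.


s_p = sqrt(((n1-1)*s1^2 + (n2-1)*s2^2) / (n1+n2-2))
numerator = (12-1)*1.461^2 + (13-1)*1.966^2 = 23.479731 + 46.381872 = 69.861603
denominator = 12 + 13 - 2 = 23
s_p^2 = 69.861603 / 23 = 3.037461
s_p = sqrt(3.037461) = 1.7428

1.7428


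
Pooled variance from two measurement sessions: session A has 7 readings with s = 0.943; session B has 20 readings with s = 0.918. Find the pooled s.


s_p = sqrt(((n1-1)*s1^2 + (n2-1)*s2^2) / (n1+n2-2))
numerator = (7-1)*0.943^2 + (20-1)*0.918^2 = 5.335494 + 16.011756 = 21.34725
denominator = 7 + 20 - 2 = 25
s_p^2 = 21.34725 / 25 = 0.85389
s_p = sqrt(0.85389) = 0.9241

0.9241


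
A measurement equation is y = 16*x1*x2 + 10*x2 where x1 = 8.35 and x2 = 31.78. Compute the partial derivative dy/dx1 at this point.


y = 16*x1*x2 + 10*x2
dy/dx1 = 16*x2
Evaluate at x2 = 31.78: c1 = 16 * 31.78
c1 = 508.4800

508.4800


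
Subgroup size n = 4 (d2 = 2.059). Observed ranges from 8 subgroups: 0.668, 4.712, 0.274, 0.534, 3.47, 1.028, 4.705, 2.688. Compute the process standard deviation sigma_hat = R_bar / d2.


R_bar = (0.668 + 4.712 + 0.274 + 0.534 + 3.47 + 1.028 + 4.705 + 2.688) / 8
R_bar = 18.079 / 8 = 2.259875
sigma_hat = R_bar / d2 = 2.259875 / 2.059 = 1.0976

1.0976


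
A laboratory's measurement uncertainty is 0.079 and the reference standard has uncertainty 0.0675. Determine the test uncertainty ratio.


TUR = u_lab / u_ref
= 0.079 / 0.0675
= 1.1704

1.1704


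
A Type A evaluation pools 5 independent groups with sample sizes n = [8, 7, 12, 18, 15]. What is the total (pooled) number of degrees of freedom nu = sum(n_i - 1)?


nu = sum_i (n_i - 1)
nu = ((8 - 1) + (7 - 1) + (12 - 1) + (18 - 1) + (15 - 1))
nu = 7 + 6 + 11 + 17 + 14
nu = 55

55


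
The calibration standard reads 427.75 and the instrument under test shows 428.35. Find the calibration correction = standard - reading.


Correction = standard - reading
= 427.75 - 428.35
= -0.6000

-0.6000


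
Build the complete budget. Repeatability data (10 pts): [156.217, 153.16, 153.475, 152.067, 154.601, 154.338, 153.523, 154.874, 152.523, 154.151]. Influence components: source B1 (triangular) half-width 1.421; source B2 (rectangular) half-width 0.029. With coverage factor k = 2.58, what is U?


mean = (156.217 + 153.16 + 153.475 + 152.067 + 154.601 + 154.338 + 153.523 + 154.874 + 152.523 + 154.151) / 10 = 153.8929
s = sqrt(sum((x - mean)^2)/(n-1)) = 1.2105682
u_A = s / sqrt(n) = 1.2105682 / sqrt(10) = 0.38281528
u_B1 = 1.421 / sqrt(6) = 0.58012082
u_B2 = 0.029 / sqrt(3) = 0.016743158
uc = sqrt(0.38281528^2 + 0.58012082^2 + 0.016743158^2) = 0.69524675
U = k * uc = 2.58 * 0.69524675
U = 1.7937

1.7937


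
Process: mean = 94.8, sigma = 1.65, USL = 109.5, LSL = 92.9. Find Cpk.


Cpu = (USL - mean) / (3*sigma) = (109.5 - 94.8) / (3*1.65) = 2.9697
Cpl = (mean - LSL) / (3*sigma) = (94.8 - 92.9) / (3*1.65) = 0.3838
Cpk = min(Cpu, Cpl) = 0.3838

0.3838


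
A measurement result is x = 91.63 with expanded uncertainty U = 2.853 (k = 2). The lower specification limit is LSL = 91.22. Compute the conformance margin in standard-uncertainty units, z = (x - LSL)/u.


u = U / k = 2.853 / 2 = 1.4265
margin = |LSL - x| = |91.22 - 91.63| = 0.41
z = margin / u = 0.41 / 1.4265
z = 0.2874

0.2874


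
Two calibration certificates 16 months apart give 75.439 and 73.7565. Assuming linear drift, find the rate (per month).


rate = (v2 - v1) / months
= (73.7565 - 75.439) / 16
= -1.6825 / 16
= -0.1052

-0.1052


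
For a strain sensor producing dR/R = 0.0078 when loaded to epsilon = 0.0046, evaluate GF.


GF = (dR/R) / epsilon
= 0.0078 / 0.0046
= 1.6957

1.6957


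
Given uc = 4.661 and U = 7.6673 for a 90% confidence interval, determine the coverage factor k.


k = U / uc
k = 7.6673 / 4.661
k = 1.645

1.645


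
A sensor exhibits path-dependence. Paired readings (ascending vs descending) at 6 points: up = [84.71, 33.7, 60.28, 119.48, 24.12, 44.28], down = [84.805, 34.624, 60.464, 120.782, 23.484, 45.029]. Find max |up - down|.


|84.71 - 84.805| = 0.0950
|33.7 - 34.624| = 0.9240
|60.28 - 60.464| = 0.1840
|119.48 - 120.782| = 1.3020
|24.12 - 23.484| = 0.6360
|44.28 - 45.029| = 0.7490
hysteresis = max(diffs) = 1.3020

1.3020


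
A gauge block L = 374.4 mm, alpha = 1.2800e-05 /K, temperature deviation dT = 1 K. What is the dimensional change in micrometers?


dL = L * alpha * dT
= 374.4 * 1.2800e-05 * 1
= 0.0047923 mm
dL_um = 0.0047923 * 1000 = 4.7923 um

4.7923


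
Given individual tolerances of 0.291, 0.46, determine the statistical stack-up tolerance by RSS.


RSS = sqrt(0.291^2 + 0.46^2)
= sqrt(0.296281)
= 0.5443

0.5443


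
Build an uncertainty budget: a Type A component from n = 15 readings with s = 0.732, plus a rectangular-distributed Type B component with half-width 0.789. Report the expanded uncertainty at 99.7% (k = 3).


u_A = s / sqrt(n) = 0.732 / sqrt(15) = 0.18900159
u_B = half_width / sqrt(3) = 0.789 / sqrt(3) = 0.45552936
uc = sqrt(u_A^2 + u_B^2) = sqrt(0.18900159^2 + 0.45552936^2) = 0.49318212
U = k * uc = 3 * 0.49318212
U = 1.4795

1.4795


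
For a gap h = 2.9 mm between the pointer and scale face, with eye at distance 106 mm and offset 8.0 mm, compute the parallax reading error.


error = h * offset / d
= 2.9 * 8.0 / 106
= 0.2189

0.2189


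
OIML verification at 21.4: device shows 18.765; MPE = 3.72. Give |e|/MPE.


e = indication - reference = 18.765 - 21.4 = -2.6350
|e| = 2.6350
ratio = |e| / MPE = 2.6350 / 3.72
ratio = 0.7083

0.7083


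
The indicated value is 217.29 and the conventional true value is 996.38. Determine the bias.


Systematic error = measured - true
= 217.29 - 996.38
= -779.0900

-779.0900


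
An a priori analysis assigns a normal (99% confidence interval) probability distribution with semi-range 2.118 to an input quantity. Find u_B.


u_B = half_width / 2.576
u_B = 2.118 / 2.576
u_B = 0.8222

0.8222


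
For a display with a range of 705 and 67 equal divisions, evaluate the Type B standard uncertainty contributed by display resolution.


resolution = range / divisions
resolution = 705 / 67 = 10.522388
u_res = resolution / (2*sqrt(3))
u_res = 10.522388 / 3.4641016
u_res = 3.0376

3.0376


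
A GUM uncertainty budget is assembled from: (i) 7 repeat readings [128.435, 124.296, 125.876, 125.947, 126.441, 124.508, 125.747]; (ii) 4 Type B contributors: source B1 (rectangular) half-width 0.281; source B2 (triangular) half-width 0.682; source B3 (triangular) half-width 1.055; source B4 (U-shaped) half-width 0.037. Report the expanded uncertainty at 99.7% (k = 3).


mean = (128.435 + 124.296 + 125.876 + 125.947 + 126.441 + 124.508 + 125.747) / 7 = 125.8928571
s = sqrt(sum((x - mean)^2)/(n-1)) = 1.3696242
u_A = s / sqrt(n) = 1.3696242 / sqrt(7) = 0.51766929
u_B1 = 0.281 / sqrt(3) = 0.16223543
u_B2 = 0.682 / sqrt(6) = 0.27842533
u_B3 = 1.055 / sqrt(6) = 0.43070195
u_B4 = 0.037 / sqrt(2) = 0.026162951
uc = sqrt(0.51766929^2 + 0.16223543^2 + 0.27842533^2 + 0.43070195^2 + 0.026162951^2) = 0.74700145
U = k * uc = 3 * 0.74700145
U = 2.2410

2.2410


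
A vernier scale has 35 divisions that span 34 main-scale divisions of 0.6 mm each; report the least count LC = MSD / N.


LC = MSD / n_div
= 0.6 / 35
= 0.0171

0.0171


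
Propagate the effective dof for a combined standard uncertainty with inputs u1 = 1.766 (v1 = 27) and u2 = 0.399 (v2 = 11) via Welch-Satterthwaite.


uc = sqrt(u1^2 + u2^2) = sqrt(1.766^2 + 0.399^2) = 1.8105129
v_eff = uc^4 / (u1^4/v1 + u2^4/v2)
= 1.8105129^4 / (1.766^4/27 + 0.399^4/11)
= 10.745002 / 0.36254998
v_eff = 29.6373

29.6373


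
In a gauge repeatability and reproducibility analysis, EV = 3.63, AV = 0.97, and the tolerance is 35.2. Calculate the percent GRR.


GRR = sqrt(EV^2 + AV^2) = sqrt(3.63^2 + 0.97^2) = 3.7573661
%GRR = GRR / tol * 100 = 3.7573661 / 35.2 * 100
%GRR = 10.6743

10.6743


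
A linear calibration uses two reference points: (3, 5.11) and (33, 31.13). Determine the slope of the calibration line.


slope = (y2 - y1) / (x2 - x1)
= (31.13 - 5.11) / (33 - 3)
= 26.0200 / 30
= 0.8673

0.8673


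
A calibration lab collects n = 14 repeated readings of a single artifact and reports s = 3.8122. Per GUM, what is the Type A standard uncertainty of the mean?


u_A = s / sqrt(n)
u_A = 3.8122 / sqrt(14)
u_A = 3.8122 / 3.7416574
u_A = 1.0189

1.0189


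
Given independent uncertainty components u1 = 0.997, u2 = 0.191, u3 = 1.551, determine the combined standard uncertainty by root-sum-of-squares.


uc = sqrt(0.997^2 + 0.191^2 + 1.551^2)
uc = sqrt(3.436091)
uc = 1.8537

1.8537


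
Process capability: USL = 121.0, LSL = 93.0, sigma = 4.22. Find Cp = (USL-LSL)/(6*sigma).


Cp = (USL - LSL) / (6 * sigma)
= (121.0 - 93.0) / (6 * 4.22)
= 28.0000 / 25.3200
= 1.1058

1.1058


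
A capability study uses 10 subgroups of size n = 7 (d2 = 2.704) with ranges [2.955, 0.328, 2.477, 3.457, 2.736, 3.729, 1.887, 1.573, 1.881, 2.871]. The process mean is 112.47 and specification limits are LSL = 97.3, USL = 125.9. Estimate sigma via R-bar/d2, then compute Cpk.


R_bar = (2.955 + 0.328 + 2.477 + 3.457 + 2.736 + 3.729 + 1.887 + 1.573 + 1.881 + 2.871) / 10 = 2.3894
sigma = R_bar / d2 = 2.3894 / 2.704 = 0.88365385
Cp = (USL - LSL)/(6*sigma) = (125.9 - 97.3)/(6*0.88365385) = 5.3943
Cpu = (125.9 - 112.47)/(3*0.88365385) = 5.0661
Cpl = (112.47 - 97.3)/(3*0.88365385) = 5.7225
Cpk = min(Cpu, Cpl) = 5.0661

5.0661


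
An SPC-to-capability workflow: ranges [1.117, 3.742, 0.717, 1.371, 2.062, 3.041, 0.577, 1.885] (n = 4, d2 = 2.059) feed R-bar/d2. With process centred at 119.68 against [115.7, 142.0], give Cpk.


R_bar = (1.117 + 3.742 + 0.717 + 1.371 + 2.062 + 3.041 + 0.577 + 1.885) / 8 = 1.814
sigma = R_bar / d2 = 1.814 / 2.059 = 0.8810102
Cp = (USL - LSL)/(6*sigma) = (142.0 - 115.7)/(6*0.8810102) = 4.9753
Cpu = (142.0 - 119.68)/(3*0.8810102) = 8.4449
Cpl = (119.68 - 115.7)/(3*0.8810102) = 1.5058
Cpk = min(Cpu, Cpl) = 1.5058

1.5058


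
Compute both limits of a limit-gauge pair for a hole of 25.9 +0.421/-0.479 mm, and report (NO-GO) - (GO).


GO = nominal - lower_tol (smallest hole = maximum material condition)
GO = 25.9 - 0.479 = 25.421
NO-GO = nominal + upper_tol (largest hole = least material condition)
NO-GO = 25.9 + 0.421 = 26.321
spread = NO-GO - GO = 26.321 - 25.421 = 0.9000

0.9000


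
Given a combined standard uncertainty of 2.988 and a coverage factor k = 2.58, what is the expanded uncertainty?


U = k * uc
U = 2.58 * 2.988
U = 7.7090

7.7090


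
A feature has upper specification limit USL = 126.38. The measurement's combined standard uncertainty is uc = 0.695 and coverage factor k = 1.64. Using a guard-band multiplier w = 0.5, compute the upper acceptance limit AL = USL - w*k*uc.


U = k * uc = 1.64 * 0.695 = 1.1398
guard band g = w * U = 0.5 * 1.1398 = 0.5699
AL = USL - g = 126.38 - 0.5699
AL = 125.8101

125.8101


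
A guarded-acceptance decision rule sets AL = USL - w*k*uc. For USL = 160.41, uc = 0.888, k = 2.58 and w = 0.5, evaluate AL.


U = k * uc = 2.58 * 0.888 = 2.29104
guard band g = w * U = 0.5 * 2.29104 = 1.14552
AL = USL - g = 160.41 - 1.14552
AL = 159.2645

159.2645


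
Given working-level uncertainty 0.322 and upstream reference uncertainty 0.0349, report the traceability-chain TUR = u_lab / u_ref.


TUR = u_lab / u_ref
= 0.322 / 0.0349
= 9.2264

9.2264


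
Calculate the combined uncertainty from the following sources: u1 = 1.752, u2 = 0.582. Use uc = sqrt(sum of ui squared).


uc = sqrt(1.752^2 + 0.582^2)
uc = sqrt(3.408228)
uc = 1.8461

1.8461


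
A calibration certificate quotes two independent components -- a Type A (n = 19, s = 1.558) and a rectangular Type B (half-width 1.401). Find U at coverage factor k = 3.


u_A = s / sqrt(n) = 1.558 / sqrt(19) = 0.35742971
u_B = half_width / sqrt(3) = 1.401 / sqrt(3) = 0.80886773
uc = sqrt(u_A^2 + u_B^2) = sqrt(0.35742971^2 + 0.80886773^2) = 0.88432064
U = k * uc = 3 * 0.88432064
U = 2.6530

2.6530


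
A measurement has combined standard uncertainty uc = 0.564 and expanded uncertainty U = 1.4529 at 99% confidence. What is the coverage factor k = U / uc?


k = U / uc
k = 1.4529 / 0.564
k = 2.576

2.576


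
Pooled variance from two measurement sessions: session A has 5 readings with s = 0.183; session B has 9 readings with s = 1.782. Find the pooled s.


s_p = sqrt(((n1-1)*s1^2 + (n2-1)*s2^2) / (n1+n2-2))
numerator = (5-1)*0.183^2 + (9-1)*1.782^2 = 0.133956 + 25.404192 = 25.538148
denominator = 5 + 9 - 2 = 12
s_p^2 = 25.538148 / 12 = 2.128179
s_p = sqrt(2.128179) = 1.4588

1.4588


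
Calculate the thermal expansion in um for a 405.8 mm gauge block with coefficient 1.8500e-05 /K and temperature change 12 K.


dL = L * alpha * dT
= 405.8 * 1.8500e-05 * 12
= 0.0900876 mm
dL_um = 0.0900876 * 1000 = 90.0876 um

90.0876


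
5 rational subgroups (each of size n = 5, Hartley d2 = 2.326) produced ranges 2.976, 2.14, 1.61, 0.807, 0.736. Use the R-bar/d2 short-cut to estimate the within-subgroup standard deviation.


R_bar = (2.976 + 2.14 + 1.61 + 0.807 + 0.736) / 5
R_bar = 8.269 / 5 = 1.6538
sigma_hat = R_bar / d2 = 1.6538 / 2.326 = 0.7110

0.7110


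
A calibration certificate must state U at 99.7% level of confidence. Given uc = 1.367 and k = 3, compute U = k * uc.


U = k * uc
U = 3 * 1.367
U = 4.1010

4.1010


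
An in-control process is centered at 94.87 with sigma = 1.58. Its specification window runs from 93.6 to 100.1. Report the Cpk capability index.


Cpu = (USL - mean) / (3*sigma) = (100.1 - 94.87) / (3*1.58) = 1.1034
Cpl = (mean - LSL) / (3*sigma) = (94.87 - 93.6) / (3*1.58) = 0.2679
Cpk = min(Cpu, Cpl) = 0.2679

0.2679


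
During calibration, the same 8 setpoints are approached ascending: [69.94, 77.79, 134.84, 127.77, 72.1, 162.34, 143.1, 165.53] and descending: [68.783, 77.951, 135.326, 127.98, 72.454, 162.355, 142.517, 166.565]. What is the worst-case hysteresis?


|69.94 - 68.783| = 1.1570
|77.79 - 77.951| = 0.1610
|134.84 - 135.326| = 0.4860
|127.77 - 127.98| = 0.2100
|72.1 - 72.454| = 0.3540
|162.34 - 162.355| = 0.0150
|143.1 - 142.517| = 0.5830
|165.53 - 166.565| = 1.0350
hysteresis = max(diffs) = 1.1570

1.1570


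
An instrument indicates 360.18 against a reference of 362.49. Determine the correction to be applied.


Correction = standard - reading
= 362.49 - 360.18
= 2.3100

2.3100


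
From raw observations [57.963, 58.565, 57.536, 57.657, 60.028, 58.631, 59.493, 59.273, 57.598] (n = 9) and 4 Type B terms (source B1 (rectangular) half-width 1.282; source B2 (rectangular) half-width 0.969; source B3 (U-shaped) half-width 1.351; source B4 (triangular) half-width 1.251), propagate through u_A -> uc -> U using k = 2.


mean = (57.963 + 58.565 + 57.536 + 57.657 + 60.028 + 58.631 + 59.493 + 59.273 + 57.598) / 9 = 58.52711111
s = sqrt(sum((x - mean)^2)/(n-1)) = 0.91344478
u_A = s / sqrt(n) = 0.91344478 / sqrt(9) = 0.30448159
u_B1 = 1.282 / sqrt(3) = 0.74016305
u_B2 = 0.969 / sqrt(3) = 0.55945241
u_B3 = 1.351 / sqrt(2) = 0.95530126
u_B4 = 1.251 / sqrt(6) = 0.51071861
uc = sqrt(0.30448159^2 + 0.74016305^2 + 0.55945241^2 + 0.95530126^2 + 0.51071861^2) = 1.458414
U = k * uc = 2 * 1.458414
U = 2.9168

2.9168


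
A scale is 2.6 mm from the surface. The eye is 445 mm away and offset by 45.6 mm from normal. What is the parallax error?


error = h * offset / d
= 2.6 * 45.6 / 445
= 0.2664

0.2664


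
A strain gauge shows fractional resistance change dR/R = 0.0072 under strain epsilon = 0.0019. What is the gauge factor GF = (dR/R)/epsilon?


GF = (dR/R) / epsilon
= 0.0072 / 0.0019
= 3.7895

3.7895


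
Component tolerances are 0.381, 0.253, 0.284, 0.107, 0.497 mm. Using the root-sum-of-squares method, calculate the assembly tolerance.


RSS = sqrt(0.381^2 + 0.253^2 + 0.284^2 + 0.107^2 + 0.497^2)
= sqrt(0.548284)
= 0.7405

0.7405


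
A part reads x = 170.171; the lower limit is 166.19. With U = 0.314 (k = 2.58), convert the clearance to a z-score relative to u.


u = U / k = 0.314 / 2.58 = 0.12170543
margin = |LSL - x| = |166.19 - 170.171| = 3.981
z = margin / u = 3.981 / 0.12170543
z = 32.7101

32.7101


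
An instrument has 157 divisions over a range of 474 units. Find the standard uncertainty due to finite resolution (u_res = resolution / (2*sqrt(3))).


resolution = range / divisions
resolution = 474 / 157 = 3.0191083
u_res = resolution / (2*sqrt(3))
u_res = 3.0191083 / 3.4641016
u_res = 0.8715

0.8715


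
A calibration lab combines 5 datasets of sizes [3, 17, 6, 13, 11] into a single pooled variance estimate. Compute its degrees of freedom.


nu = sum_i (n_i - 1)
nu = ((3 - 1) + (17 - 1) + (6 - 1) + (13 - 1) + (11 - 1))
nu = 2 + 16 + 5 + 12 + 10
nu = 45

45


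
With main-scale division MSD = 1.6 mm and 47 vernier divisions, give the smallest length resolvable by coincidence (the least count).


LC = MSD / n_div
= 1.6 / 47
= 0.0340

0.0340


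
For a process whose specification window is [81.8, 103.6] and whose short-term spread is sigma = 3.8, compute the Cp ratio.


Cp = (USL - LSL) / (6 * sigma)
= (103.6 - 81.8) / (6 * 3.8)
= 21.8000 / 22.8000
= 0.9561

0.9561


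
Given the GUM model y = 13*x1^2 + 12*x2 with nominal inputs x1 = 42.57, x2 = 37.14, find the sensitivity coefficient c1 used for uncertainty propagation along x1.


y = 13*x1^2 + 12*x2
dy/dx1 = 2*13*x1
Evaluate at x1 = 42.57: c1 = 26 * 42.57
c1 = 1106.8200

1106.8200


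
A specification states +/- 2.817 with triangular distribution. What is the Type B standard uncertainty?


u_B = half_width / sqrt(6)
u_B = 2.817 / 2.4494897
u_B = 1.1500

1.1500


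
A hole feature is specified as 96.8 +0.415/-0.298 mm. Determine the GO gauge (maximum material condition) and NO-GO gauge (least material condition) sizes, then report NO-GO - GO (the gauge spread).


GO = nominal - lower_tol (smallest hole = maximum material condition)
GO = 96.8 - 0.298 = 96.502
NO-GO = nominal + upper_tol (largest hole = least material condition)
NO-GO = 96.8 + 0.415 = 97.215
spread = NO-GO - GO = 97.215 - 96.502 = 0.7130

0.7130


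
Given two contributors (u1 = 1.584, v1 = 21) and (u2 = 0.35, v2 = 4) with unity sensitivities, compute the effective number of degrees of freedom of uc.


uc = sqrt(u1^2 + u2^2) = sqrt(1.584^2 + 0.35^2) = 1.6222071
v_eff = uc^4 / (u1^4/v1 + u2^4/v2)
= 1.6222071^4 / (1.584^4/21 + 0.35^4/4)
= 6.9250863 / 0.30353071
v_eff = 22.8151

22.8151


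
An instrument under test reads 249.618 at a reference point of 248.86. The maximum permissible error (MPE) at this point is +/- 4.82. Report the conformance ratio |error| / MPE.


e = indication - reference = 249.618 - 248.86 = 0.7580
|e| = 0.7580
ratio = |e| / MPE = 0.7580 / 4.82
ratio = 0.1573

0.1573


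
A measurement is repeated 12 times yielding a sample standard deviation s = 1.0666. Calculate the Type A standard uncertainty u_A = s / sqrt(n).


u_A = s / sqrt(n)
u_A = 1.0666 / sqrt(12)
u_A = 1.0666 / 3.4641016
u_A = 0.3079

0.3079


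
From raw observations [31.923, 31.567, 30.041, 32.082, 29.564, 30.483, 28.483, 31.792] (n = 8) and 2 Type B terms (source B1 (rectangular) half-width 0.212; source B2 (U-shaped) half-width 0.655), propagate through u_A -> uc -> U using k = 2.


mean = (31.923 + 31.567 + 30.041 + 32.082 + 29.564 + 30.483 + 28.483 + 31.792) / 8 = 30.741875
s = sqrt(sum((x - mean)^2)/(n-1)) = 1.3105469
u_A = s / sqrt(n) = 1.3105469 / sqrt(8) = 0.4633483
u_B1 = 0.212 / sqrt(3) = 0.12239826
u_B2 = 0.655 / sqrt(2) = 0.46315494
uc = sqrt(0.4633483^2 + 0.12239826^2 + 0.46315494^2) = 0.66647241
U = k * uc = 2 * 0.66647241
U = 1.3329

1.3329


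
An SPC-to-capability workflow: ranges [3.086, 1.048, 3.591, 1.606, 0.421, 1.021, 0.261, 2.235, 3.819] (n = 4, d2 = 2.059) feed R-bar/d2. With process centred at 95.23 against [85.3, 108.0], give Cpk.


R_bar = (3.086 + 1.048 + 3.591 + 1.606 + 0.421 + 1.021 + 0.261 + 2.235 + 3.819) / 9 = 1.8986667
sigma = R_bar / d2 = 1.8986667 / 2.059 = 0.9221305
Cp = (USL - LSL)/(6*sigma) = (108.0 - 85.3)/(6*0.9221305) = 4.1028
Cpu = (108.0 - 95.23)/(3*0.9221305) = 4.6161
Cpl = (95.23 - 85.3)/(3*0.9221305) = 3.5895
Cpk = min(Cpu, Cpl) = 3.5895

3.5895


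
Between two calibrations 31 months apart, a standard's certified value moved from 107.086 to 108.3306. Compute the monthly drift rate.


rate = (v2 - v1) / months
= (108.3306 - 107.086) / 31
= 1.2446 / 31
= 0.0401

0.0401


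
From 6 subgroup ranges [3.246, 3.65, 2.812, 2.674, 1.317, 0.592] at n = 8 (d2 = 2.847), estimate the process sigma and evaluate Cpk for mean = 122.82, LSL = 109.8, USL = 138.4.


R_bar = (3.246 + 3.65 + 2.812 + 2.674 + 1.317 + 0.592) / 6 = 2.3818333
sigma = R_bar / d2 = 2.3818333 / 2.847 = 0.83661163
Cp = (USL - LSL)/(6*sigma) = (138.4 - 109.8)/(6*0.83661163) = 5.6976
Cpu = (138.4 - 122.82)/(3*0.83661163) = 6.2076
Cpl = (122.82 - 109.8)/(3*0.83661163) = 5.1876
Cpk = min(Cpu, Cpl) = 5.1876

5.1876


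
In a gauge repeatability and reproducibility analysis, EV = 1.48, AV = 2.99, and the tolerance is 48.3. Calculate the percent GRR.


GRR = sqrt(EV^2 + AV^2) = sqrt(1.48^2 + 2.99^2) = 3.3362404
%GRR = GRR / tol * 100 = 3.3362404 / 48.3 * 100
%GRR = 6.9073

6.9073


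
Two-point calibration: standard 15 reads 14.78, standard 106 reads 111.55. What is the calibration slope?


slope = (y2 - y1) / (x2 - x1)
= (111.55 - 14.78) / (106 - 15)
= 96.7700 / 91
= 1.0634

1.0634


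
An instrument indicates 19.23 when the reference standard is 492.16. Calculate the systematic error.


Systematic error = measured - true
= 19.23 - 492.16
= -472.9300

-472.9300


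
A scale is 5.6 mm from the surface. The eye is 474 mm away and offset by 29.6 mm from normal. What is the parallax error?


error = h * offset / d
= 5.6 * 29.6 / 474
= 0.3497

0.3497


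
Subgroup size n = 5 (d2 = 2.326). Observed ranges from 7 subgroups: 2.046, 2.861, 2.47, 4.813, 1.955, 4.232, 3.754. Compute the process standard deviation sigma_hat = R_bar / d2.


R_bar = (2.046 + 2.861 + 2.47 + 4.813 + 1.955 + 4.232 + 3.754) / 7
R_bar = 22.131 / 7 = 3.1615714
sigma_hat = R_bar / d2 = 3.1615714 / 2.326 = 1.3592

1.3592


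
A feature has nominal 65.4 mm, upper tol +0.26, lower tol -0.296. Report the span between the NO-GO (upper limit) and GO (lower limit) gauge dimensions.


GO = nominal - lower_tol (smallest hole = maximum material condition)
GO = 65.4 - 0.296 = 65.104
NO-GO = nominal + upper_tol (largest hole = least material condition)
NO-GO = 65.4 + 0.26 = 65.66
spread = NO-GO - GO = 65.66 - 65.104 = 0.5560

0.5560


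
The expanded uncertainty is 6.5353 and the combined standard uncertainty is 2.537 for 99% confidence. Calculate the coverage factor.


k = U / uc
k = 6.5353 / 2.537
k = 2.576

2.576


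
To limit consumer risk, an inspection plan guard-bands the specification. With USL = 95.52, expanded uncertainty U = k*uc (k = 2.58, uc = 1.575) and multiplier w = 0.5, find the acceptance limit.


U = k * uc = 2.58 * 1.575 = 4.0635
guard band g = w * U = 0.5 * 4.0635 = 2.03175
AL = USL - g = 95.52 - 2.03175
AL = 93.4882

93.4882


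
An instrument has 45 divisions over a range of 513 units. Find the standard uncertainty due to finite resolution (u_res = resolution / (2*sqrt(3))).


resolution = range / divisions
resolution = 513 / 45 = 11.4
u_res = resolution / (2*sqrt(3))
u_res = 11.4 / 3.4641016
u_res = 3.2909

3.2909


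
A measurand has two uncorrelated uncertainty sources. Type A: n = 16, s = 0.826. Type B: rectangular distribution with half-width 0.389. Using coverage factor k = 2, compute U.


u_A = s / sqrt(n) = 0.826 / sqrt(16) = 0.2065
u_B = half_width / sqrt(3) = 0.389 / sqrt(3) = 0.22458925
uc = sqrt(u_A^2 + u_B^2) = sqrt(0.2065^2 + 0.22458925^2) = 0.30509438
U = k * uc = 2 * 0.30509438
U = 0.6102

0.6102


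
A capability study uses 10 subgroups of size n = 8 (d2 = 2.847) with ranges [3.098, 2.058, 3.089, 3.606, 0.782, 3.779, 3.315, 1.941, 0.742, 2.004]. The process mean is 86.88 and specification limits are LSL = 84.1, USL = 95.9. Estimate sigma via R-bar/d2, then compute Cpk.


R_bar = (3.098 + 2.058 + 3.089 + 3.606 + 0.782 + 3.779 + 3.315 + 1.941 + 0.742 + 2.004) / 10 = 2.4414
sigma = R_bar / d2 = 2.4414 / 2.847 = 0.85753425
Cp = (USL - LSL)/(6*sigma) = (95.9 - 84.1)/(6*0.85753425) = 2.2934
Cpu = (95.9 - 86.88)/(3*0.85753425) = 3.5062
Cpl = (86.88 - 84.1)/(3*0.85753425) = 1.0806
Cpk = min(Cpu, Cpl) = 1.0806

1.0806


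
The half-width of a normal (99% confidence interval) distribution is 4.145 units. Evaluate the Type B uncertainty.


u_B = half_width / 2.576
u_B = 4.145 / 2.576
u_B = 1.6091

1.6091


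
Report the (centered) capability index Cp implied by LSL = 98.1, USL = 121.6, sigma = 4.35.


Cp = (USL - LSL) / (6 * sigma)
= (121.6 - 98.1) / (6 * 4.35)
= 23.5000 / 26.1000
= 0.9004

0.9004


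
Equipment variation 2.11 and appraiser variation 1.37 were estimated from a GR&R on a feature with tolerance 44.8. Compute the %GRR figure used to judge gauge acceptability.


GRR = sqrt(EV^2 + AV^2) = sqrt(2.11^2 + 1.37^2) = 2.5157504
%GRR = GRR / tol * 100 = 2.5157504 / 44.8 * 100
%GRR = 5.6155

5.6155
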